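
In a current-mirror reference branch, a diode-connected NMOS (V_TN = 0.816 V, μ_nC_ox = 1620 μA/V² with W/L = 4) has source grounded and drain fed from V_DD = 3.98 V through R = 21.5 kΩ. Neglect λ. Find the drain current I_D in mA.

With gate tied to drain, V_GS = V_DS ≥ V_GS − V_TN, so the device is in saturation.
k_n = μ_nC_ox · (W/L) = 6.48 mA/V².
KCL at the drain: ½ k_n (V_GS − V_TN)² = (V_DD − V_GS)/R.
Let x = V_GS − 0.816. Then 69.7 x² + x − 3.164 = 0, giving x = 0.206 V (positive root), so V_GS = 1.02 V.
I_D = (V_DD − V_GS)/R = (3.98 − 1.02) / 21.5 = 0.138 mA.

I_D = 0.138 mA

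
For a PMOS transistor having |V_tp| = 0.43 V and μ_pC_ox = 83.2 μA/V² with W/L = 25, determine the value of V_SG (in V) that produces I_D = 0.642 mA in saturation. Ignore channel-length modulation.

k_p = μ_pC_ox · (W/L) = 2.08 mA/V².
In saturation I_D = ½ k_p (V_SG − |V_tp|)², so V_SG − |V_tp| = √(2 I_D / k_p) = √(2 × 0.642 / 2.08) = 0.786 V.
V_SG = 0.43 + 0.786 = 1.22 V.

V_SG = 1.22 V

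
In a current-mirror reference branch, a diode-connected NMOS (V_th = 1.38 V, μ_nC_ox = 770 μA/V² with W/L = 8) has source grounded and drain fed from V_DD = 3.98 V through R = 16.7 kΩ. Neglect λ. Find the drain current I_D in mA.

I_D = 0.143 mA

With gate tied to drain, V_GS = V_DS ≥ V_GS − V_th, so the device is in saturation.
k_n = μ_nC_ox · (W/L) = 6.16 mA/V².
KCL at the drain: ½ k_n (V_GS − V_th)² = (V_DD − V_GS)/R.
Let x = V_GS − 1.38. Then 51.4 x² + x − 2.6 = 0, giving x = 0.215 V (positive root), so V_GS = 1.6 V.
I_D = (V_DD − V_GS)/R = (3.98 − 1.6) / 16.7 = 0.143 mA.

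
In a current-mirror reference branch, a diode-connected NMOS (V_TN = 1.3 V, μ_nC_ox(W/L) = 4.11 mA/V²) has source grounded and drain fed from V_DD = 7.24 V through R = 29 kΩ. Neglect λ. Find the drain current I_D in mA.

With gate tied to drain, V_GS = V_DS ≥ V_GS − V_TN, so the device is in saturation.
KCL at the drain: ½ k_n (V_GS − V_TN)² = (V_DD − V_GS)/R.
Let x = V_GS − 1.3. Then 59.6 x² + x − 5.94 = 0, giving x = 0.307 V (positive root), so V_GS = 1.61 V.
I_D = (V_DD − V_GS)/R = (7.24 − 1.61) / 29 = 0.194 mA.

I_D = 0.194 mA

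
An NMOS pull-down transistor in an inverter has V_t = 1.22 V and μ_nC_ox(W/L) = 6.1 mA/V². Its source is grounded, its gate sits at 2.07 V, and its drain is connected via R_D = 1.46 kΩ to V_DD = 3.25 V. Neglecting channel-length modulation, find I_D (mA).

V_GS = V_G = 2.07 V, so V_ov = 2.07 − 1.22 = 0.85 V.
Assume saturation: I_D = ½ k_n V_ov² = 0.5 × 6.1 × 0.85² = 2.2 mA, giving V_DS = V_DD − I_D R_D = 3.25 − 2.2 × 1.46 = 0.0327 V.
But 0.0327 V < V_ov = 0.85 V, so the device is actually in triode.
In triode I_D = k_n[V_ov V_DS − ½ V_DS²] and I_D = (V_DD − V_DS)/R_D. Equating: 4.45 V_DS² − 8.57 V_DS + 3.25 = 0, giving V_DS = 0.519 V (the root below V_ov).
I_D = (3.25 − 0.519) / 1.46 = 1.87 mA.

I_D = 1.87 mA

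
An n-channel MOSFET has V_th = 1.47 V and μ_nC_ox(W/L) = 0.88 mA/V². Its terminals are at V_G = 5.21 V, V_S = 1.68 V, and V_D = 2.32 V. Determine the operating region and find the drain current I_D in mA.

V_GS = V_G − V_S = 5.21 − 1.68 = 3.53 V; V_DS = V_D − V_S = 2.32 − 1.68 = 0.64 V.
V_ov = V_GS − V_th = 3.53 − 1.47 = 2.06 V.
Since V_DS = 0.64 V < V_ov = 2.06 V, the device is in the triode region.
I_D = k_n [V_ov · V_DS − ½ V_DS²] = 0.88 × [2.06 × 0.64 − 0.5 × 0.64²] = 0.98 mA.

Triode; I_D = 0.980 mA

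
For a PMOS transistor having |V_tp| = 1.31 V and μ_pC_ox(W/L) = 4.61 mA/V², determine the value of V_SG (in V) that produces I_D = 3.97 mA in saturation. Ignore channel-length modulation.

V_SG = 2.62 V

In saturation I_D = ½ k_p (V_SG − |V_tp|)², so V_SG − |V_tp| = √(2 I_D / k_p) = √(2 × 3.97 / 4.61) = 1.31 V.
V_SG = 1.31 + 1.31 = 2.62 V.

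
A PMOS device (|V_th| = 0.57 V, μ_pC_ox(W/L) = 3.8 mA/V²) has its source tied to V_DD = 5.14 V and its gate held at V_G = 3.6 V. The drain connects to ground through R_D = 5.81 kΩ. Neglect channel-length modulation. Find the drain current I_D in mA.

V_SG = V_DD − V_G = 5.14 − 3.6 = 1.54 V, so V_ov = 1.54 − 0.57 = 0.97 V.
Assume saturation: I_D = ½ k_p V_ov² = 0.5 × 3.8 × 0.97² = 1.79 mA, giving V_SD = V_DD − I_D R_D = 5.14 − 1.79 × 5.81 = -5.25 V.
But -5.25 V < V_ov = 0.97 V, so the device is actually in triode.
In triode I_D = k_p[V_ov V_SD − ½ V_SD²] and I_D = (V_DD − V_SD)/R_D. Equating: 11 V_SD² − 22.42 V_SD + 5.14 = 0, giving V_SD = 0.263 V (the root below V_ov).
I_D = (5.14 − 0.263) / 5.81 = 0.839 mA.

I_D = 0.839 mA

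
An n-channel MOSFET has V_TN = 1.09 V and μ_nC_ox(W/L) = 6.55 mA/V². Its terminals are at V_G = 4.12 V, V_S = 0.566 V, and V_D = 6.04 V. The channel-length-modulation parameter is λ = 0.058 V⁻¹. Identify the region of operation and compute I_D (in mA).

Saturation; I_D = 26.2 mA

V_GS = V_G − V_S = 4.12 − 0.566 = 3.55 V; V_DS = V_D − V_S = 6.04 − 0.566 = 5.47 V.
V_ov = V_GS − V_TN = 3.55 − 1.09 = 2.46 V.
Since V_DS = 5.47 V ≥ V_ov = 2.46 V, the device is in saturation.
I_D = ½ k_n V_ov² (1 + λ V_DS) = 0.5 × 6.55 × 2.46² × (1 + 0.058 × 5.47) = 26.2 mA.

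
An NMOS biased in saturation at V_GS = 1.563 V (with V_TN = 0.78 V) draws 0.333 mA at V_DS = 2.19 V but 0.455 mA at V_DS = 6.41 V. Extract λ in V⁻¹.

λ = 0.107 V⁻¹

With V_GS fixed, I_D ∝ (1 + λ V_DS) in saturation, so I_D2/I_D1 = (1 + λ V_DS2)/(1 + λ V_DS1).
0.455/0.333 = 1.366 = (1 + 6.41 λ)/(1 + 2.19 λ).
Solving: λ (I_D1 V_DS2 − I_D2 V_DS1) = I_D2 − I_D1, so λ = (0.455 − 0.333) / (0.333 × 6.41 − 0.455 × 2.19) = 0.122 / 1.14 = 0.107 V⁻¹.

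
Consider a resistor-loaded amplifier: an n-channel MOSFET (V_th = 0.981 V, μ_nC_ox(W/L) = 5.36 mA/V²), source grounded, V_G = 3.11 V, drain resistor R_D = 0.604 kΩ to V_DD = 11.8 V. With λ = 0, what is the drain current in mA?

I_D = 12.1 mA

V_GS = V_G = 3.11 V, so V_ov = 3.11 − 0.981 = 2.13 V.
Assume saturation: I_D = ½ k_n V_ov² = 0.5 × 5.36 × 2.13² = 12.1 mA, giving V_DS = V_DD − I_D R_D = 11.8 − 12.1 × 0.604 = 4.46 V.
V_DS = 4.46 V ≥ V_ov = 2.13 V, confirming saturation.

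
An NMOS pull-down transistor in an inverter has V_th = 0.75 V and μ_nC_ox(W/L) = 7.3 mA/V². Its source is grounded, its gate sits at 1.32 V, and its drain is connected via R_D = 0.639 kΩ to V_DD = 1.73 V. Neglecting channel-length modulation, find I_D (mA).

I_D = 1.19 mA

V_GS = V_G = 1.32 V, so V_ov = 1.32 − 0.75 = 0.57 V.
Assume saturation: I_D = ½ k_n V_ov² = 0.5 × 7.3 × 0.57² = 1.19 mA, giving V_DS = V_DD − I_D R_D = 1.73 − 1.19 × 0.639 = 0.972 V.
V_DS = 0.972 V ≥ V_ov = 0.57 V, confirming saturation.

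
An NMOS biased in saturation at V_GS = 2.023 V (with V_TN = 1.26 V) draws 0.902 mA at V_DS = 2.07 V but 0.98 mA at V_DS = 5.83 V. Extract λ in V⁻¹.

λ = 0.0241 V⁻¹

With V_GS fixed, I_D ∝ (1 + λ V_DS) in saturation, so I_D2/I_D1 = (1 + λ V_DS2)/(1 + λ V_DS1).
0.98/0.902 = 1.086 = (1 + 5.83 λ)/(1 + 2.07 λ).
Solving: λ (I_D1 V_DS2 − I_D2 V_DS1) = I_D2 − I_D1, so λ = (0.98 − 0.902) / (0.902 × 5.83 − 0.98 × 2.07) = 0.078 / 3.23 = 0.0241 V⁻¹.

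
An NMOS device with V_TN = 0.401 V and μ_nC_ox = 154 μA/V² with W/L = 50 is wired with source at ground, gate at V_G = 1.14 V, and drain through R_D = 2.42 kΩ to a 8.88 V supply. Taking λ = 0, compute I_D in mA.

V_GS = V_G = 1.14 V, so V_ov = 1.14 − 0.401 = 0.739 V.
k_n = μ_nC_ox · (W/L) = 7.7 mA/V².
Assume saturation: I_D = ½ k_n V_ov² = 0.5 × 7.7 × 0.739² = 2.1 mA, giving V_DS = V_DD − I_D R_D = 8.88 − 2.1 × 2.42 = 3.79 V.
V_DS = 3.79 V ≥ V_ov = 0.739 V, confirming saturation.

I_D = 2.10 mA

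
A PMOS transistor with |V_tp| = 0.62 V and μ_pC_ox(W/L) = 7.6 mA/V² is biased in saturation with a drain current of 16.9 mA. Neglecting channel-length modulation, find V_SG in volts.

In saturation I_D = ½ k_p (V_SG − |V_tp|)², so V_SG − |V_tp| = √(2 I_D / k_p) = √(2 × 16.9 / 7.6) = 2.11 V.
V_SG = 0.62 + 2.11 = 2.73 V.

V_SG = 2.73 V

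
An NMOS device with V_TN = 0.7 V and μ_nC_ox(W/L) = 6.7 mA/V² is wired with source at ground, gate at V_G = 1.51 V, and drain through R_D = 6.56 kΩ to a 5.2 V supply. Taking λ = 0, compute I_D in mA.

V_GS = V_G = 1.51 V, so V_ov = 1.51 − 0.7 = 0.81 V.
Assume saturation: I_D = ½ k_n V_ov² = 0.5 × 6.7 × 0.81² = 2.2 mA, giving V_DS = V_DD − I_D R_D = 5.2 − 2.2 × 6.56 = -9.22 V.
But -9.22 V < V_ov = 0.81 V, so the device is actually in triode.
In triode I_D = k_n[V_ov V_DS − ½ V_DS²] and I_D = (V_DD − V_DS)/R_D. Equating: 22 V_DS² − 36.6 V_DS + 5.2 = 0, giving V_DS = 0.157 V (the root below V_ov).
I_D = (5.2 − 0.157) / 6.56 = 0.769 mA.

I_D = 0.769 mA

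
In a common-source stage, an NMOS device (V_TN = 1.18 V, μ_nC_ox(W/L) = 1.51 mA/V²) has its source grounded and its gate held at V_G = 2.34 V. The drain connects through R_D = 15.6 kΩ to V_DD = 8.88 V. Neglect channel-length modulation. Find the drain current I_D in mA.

I_D = 0.545 mA

V_GS = V_G = 2.34 V, so V_ov = 2.34 − 1.18 = 1.16 V.
Assume saturation: I_D = ½ k_n V_ov² = 0.5 × 1.51 × 1.16² = 1.02 mA, giving V_DS = V_DD − I_D R_D = 8.88 − 1.02 × 15.6 = -6.97 V.
But -6.97 V < V_ov = 1.16 V, so the device is actually in triode.
In triode I_D = k_n[V_ov V_DS − ½ V_DS²] and I_D = (V_DD − V_DS)/R_D. Equating: 11.8 V_DS² − 28.32 V_DS + 8.88 = 0, giving V_DS = 0.371 V (the root below V_ov).
I_D = (8.88 − 0.371) / 15.6 = 0.545 mA.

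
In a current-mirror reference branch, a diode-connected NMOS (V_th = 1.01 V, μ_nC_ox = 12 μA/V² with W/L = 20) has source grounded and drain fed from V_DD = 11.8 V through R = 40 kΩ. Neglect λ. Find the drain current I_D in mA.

I_D = 0.235 mA

With gate tied to drain, V_GS = V_DS ≥ V_GS − V_th, so the device is in saturation.
k_n = μ_nC_ox · (W/L) = 0.24 mA/V².
KCL at the drain: ½ k_n (V_GS − V_th)² = (V_DD − V_GS)/R.
Let x = V_GS − 1.01. Then 4.8 x² + x − 10.79 = 0, giving x = 1.4 V (positive root), so V_GS = 2.41 V.
I_D = (V_DD − V_GS)/R = (11.8 − 2.41) / 40 = 0.235 mA.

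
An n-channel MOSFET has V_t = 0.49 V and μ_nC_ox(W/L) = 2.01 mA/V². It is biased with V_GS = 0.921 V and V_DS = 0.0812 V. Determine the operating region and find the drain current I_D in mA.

Triode; I_D = 0.0637 mA

V_ov = V_GS − V_t = 0.921 − 0.49 = 0.431 V.
Since V_DS = 0.0812 V < V_ov = 0.431 V, the device is in the triode region.
I_D = k_n [V_ov · V_DS − ½ V_DS²] = 2.01 × [0.431 × 0.0812 − 0.5 × 0.0812²] = 0.0637 mA.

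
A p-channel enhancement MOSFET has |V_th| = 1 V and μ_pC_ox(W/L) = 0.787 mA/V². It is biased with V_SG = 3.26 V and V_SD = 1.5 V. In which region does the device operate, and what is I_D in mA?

Triode; I_D = 1.78 mA

V_ov = V_SG − |V_th| = 3.26 − 1 = 2.26 V.
Since V_SD = 1.5 V < V_ov = 2.26 V, the device is in the triode region.
I_D = k_p [V_ov · V_SD − ½ V_SD²] = 0.787 × [2.26 × 1.5 − 0.5 × 1.5²] = 1.78 mA.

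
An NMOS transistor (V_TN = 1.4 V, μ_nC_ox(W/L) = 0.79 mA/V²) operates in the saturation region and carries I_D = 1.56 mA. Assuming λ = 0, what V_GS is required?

In saturation I_D = ½ k_n (V_GS − V_TN)², so V_GS − V_TN = √(2 I_D / k_n) = √(2 × 1.56 / 0.79) = 1.99 V.
V_GS = 1.4 + 1.99 = 3.39 V.

V_GS = 3.39 V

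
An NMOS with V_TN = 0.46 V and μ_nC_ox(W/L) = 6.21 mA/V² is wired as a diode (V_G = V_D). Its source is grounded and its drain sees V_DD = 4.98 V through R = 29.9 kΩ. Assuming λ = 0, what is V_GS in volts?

With gate tied to drain, V_GS = V_DS ≥ V_GS − V_TN, so the device is in saturation.
KCL at the drain: ½ k_n (V_GS − V_TN)² = (V_DD − V_GS)/R.
Let x = V_GS − 0.46. Then 92.8 x² + x − 4.52 = 0, giving x = 0.215 V (positive root), so V_GS = 0.675 V.
I_D = (V_DD − V_GS)/R = (4.98 − 0.675) / 29.9 = 0.144 mA.

V_GS = 0.675 V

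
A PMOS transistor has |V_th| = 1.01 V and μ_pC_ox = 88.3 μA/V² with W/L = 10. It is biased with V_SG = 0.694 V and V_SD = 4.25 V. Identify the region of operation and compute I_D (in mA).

Cutoff; I_D = 0 mA

V_SG = 0.694 V < |V_th| = 1.01 V, so the transistor is in cutoff.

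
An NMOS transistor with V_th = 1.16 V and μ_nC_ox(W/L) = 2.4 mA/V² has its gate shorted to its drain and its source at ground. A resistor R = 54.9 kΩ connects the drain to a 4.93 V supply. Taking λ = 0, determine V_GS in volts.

With gate tied to drain, V_GS = V_DS ≥ V_GS − V_th, so the device is in saturation.
KCL at the drain: ½ k_n (V_GS − V_th)² = (V_DD − V_GS)/R.
Let x = V_GS − 1.16. Then 65.9 x² + x − 3.77 = 0, giving x = 0.232 V (positive root), so V_GS = 1.39 V.
I_D = (V_DD − V_GS)/R = (4.93 − 1.39) / 54.9 = 0.0644 mA.

V_GS = 1.39 V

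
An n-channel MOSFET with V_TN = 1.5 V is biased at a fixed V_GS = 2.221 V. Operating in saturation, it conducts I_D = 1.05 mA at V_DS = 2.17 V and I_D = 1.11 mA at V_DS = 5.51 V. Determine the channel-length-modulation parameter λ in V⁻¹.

With V_GS fixed, I_D ∝ (1 + λ V_DS) in saturation, so I_D2/I_D1 = (1 + λ V_DS2)/(1 + λ V_DS1).
1.11/1.05 = 1.057 = (1 + 5.51 λ)/(1 + 2.17 λ).
Solving: λ (I_D1 V_DS2 − I_D2 V_DS1) = I_D2 − I_D1, so λ = (1.11 − 1.05) / (1.05 × 5.51 − 1.11 × 2.17) = 0.06 / 3.38 = 0.0178 V⁻¹.

λ = 0.0178 V⁻¹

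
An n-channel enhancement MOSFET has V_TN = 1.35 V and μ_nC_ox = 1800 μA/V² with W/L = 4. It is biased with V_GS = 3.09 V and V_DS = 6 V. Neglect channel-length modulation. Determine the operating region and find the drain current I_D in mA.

Saturation; I_D = 10.9 mA

k_n = μ_nC_ox · (W/L) = 7.2 mA/V².
V_ov = V_GS − V_TN = 3.09 − 1.35 = 1.74 V.
Since V_DS = 6 V ≥ V_ov = 1.74 V, the device is in saturation.
I_D = ½ k_n V_ov² = 0.5 × 7.2 × 1.74² = 10.9 mA.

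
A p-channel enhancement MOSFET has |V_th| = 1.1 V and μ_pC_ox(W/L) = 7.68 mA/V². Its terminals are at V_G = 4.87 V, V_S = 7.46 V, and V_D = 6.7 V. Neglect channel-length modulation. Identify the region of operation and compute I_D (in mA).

V_SG = V_S − V_G = 7.46 − 4.87 = 2.59 V; V_SD = V_S − V_D = 7.46 − 6.7 = 0.76 V.
V_ov = V_SG − |V_th| = 2.59 − 1.1 = 1.49 V.
Since V_SD = 0.76 V < V_ov = 1.49 V, the device is in the triode region.
I_D = k_p [V_ov · V_SD − ½ V_SD²] = 7.68 × [1.49 × 0.76 − 0.5 × 0.76²] = 6.48 mA.

Triode; I_D = 6.48 mA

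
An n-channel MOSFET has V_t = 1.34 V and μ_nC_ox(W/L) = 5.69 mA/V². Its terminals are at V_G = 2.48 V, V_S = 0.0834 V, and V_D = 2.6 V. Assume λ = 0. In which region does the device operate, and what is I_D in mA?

V_GS = V_G − V_S = 2.48 − 0.0834 = 2.4 V; V_DS = V_D − V_S = 2.6 − 0.0834 = 2.52 V.
V_ov = V_GS − V_t = 2.4 − 1.34 = 1.06 V.
Since V_DS = 2.52 V ≥ V_ov = 1.06 V, the device is in saturation.
I_D = ½ k_n V_ov² = 0.5 × 5.69 × 1.06² = 3.18 mA.

Saturation; I_D = 3.18 mA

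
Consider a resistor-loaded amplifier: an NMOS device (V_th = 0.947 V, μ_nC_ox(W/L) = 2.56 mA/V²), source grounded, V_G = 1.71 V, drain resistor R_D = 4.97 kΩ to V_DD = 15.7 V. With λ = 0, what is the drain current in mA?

V_GS = V_G = 1.71 V, so V_ov = 1.71 − 0.947 = 0.763 V.
Assume saturation: I_D = ½ k_n V_ov² = 0.5 × 2.56 × 0.763² = 0.745 mA, giving V_DS = V_DD − I_D R_D = 15.7 − 0.745 × 4.97 = 12 V.
V_DS = 12 V ≥ V_ov = 0.763 V, confirming saturation.

I_D = 0.745 mA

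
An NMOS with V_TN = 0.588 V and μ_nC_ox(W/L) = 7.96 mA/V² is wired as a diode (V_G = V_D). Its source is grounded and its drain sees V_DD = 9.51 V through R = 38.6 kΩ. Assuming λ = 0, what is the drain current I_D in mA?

With gate tied to drain, V_GS = V_DS ≥ V_GS − V_TN, so the device is in saturation.
KCL at the drain: ½ k_n (V_GS − V_TN)² = (V_DD − V_GS)/R.
Let x = V_GS − 0.588. Then 154 x² + x − 8.922 = 0, giving x = 0.238 V (positive root), so V_GS = 0.826 V.
I_D = (V_DD − V_GS)/R = (9.51 − 0.826) / 38.6 = 0.225 mA.

I_D = 0.225 mA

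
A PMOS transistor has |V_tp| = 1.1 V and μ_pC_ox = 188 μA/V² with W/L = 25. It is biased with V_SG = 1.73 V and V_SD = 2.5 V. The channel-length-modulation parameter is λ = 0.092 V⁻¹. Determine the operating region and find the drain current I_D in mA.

Saturation; I_D = 1.15 mA

k_p = μ_pC_ox · (W/L) = 4.7 mA/V².
V_ov = V_SG − |V_tp| = 1.73 − 1.1 = 0.63 V.
Since V_SD = 2.5 V ≥ V_ov = 0.63 V, the device is in saturation.
I_D = ½ k_p V_ov² (1 + λ V_SD) = 0.5 × 4.7 × 0.63² × (1 + 0.092 × 2.5) = 1.15 mA.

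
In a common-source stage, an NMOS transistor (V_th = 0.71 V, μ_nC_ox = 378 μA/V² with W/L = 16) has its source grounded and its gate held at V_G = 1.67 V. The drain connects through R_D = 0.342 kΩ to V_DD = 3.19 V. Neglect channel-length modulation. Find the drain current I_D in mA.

I_D = 2.79 mA

V_GS = V_G = 1.67 V, so V_ov = 1.67 − 0.71 = 0.96 V.
k_n = μ_nC_ox · (W/L) = 6.048 mA/V².
Assume saturation: I_D = ½ k_n V_ov² = 0.5 × 6.048 × 0.96² = 2.79 mA, giving V_DS = V_DD − I_D R_D = 3.19 − 2.79 × 0.342 = 2.24 V.
V_DS = 2.24 V ≥ V_ov = 0.96 V, confirming saturation.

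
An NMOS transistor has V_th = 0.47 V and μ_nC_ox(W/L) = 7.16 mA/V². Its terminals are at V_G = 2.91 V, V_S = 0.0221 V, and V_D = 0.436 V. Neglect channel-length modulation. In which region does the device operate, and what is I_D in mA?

V_GS = V_G − V_S = 2.91 − 0.0221 = 2.89 V; V_DS = V_D − V_S = 0.436 − 0.0221 = 0.414 V.
V_ov = V_GS − V_th = 2.89 − 0.47 = 2.42 V.
Since V_DS = 0.414 V < V_ov = 2.42 V, the device is in the triode region.
I_D = k_n [V_ov · V_DS − ½ V_DS²] = 7.16 × [2.42 × 0.414 − 0.5 × 0.414²] = 6.55 mA.

Triode; I_D = 6.55 mA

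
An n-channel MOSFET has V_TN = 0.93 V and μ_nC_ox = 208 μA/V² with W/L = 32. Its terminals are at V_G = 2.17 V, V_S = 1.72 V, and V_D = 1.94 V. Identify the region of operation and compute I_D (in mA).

V_GS = V_G − V_S = 2.17 − 1.72 = 0.45 V; V_DS = V_D − V_S = 1.94 − 1.72 = 0.22 V.
V_GS = 0.45 V < V_TN = 0.93 V, so the transistor is in cutoff.

Cutoff; I_D = 0 mA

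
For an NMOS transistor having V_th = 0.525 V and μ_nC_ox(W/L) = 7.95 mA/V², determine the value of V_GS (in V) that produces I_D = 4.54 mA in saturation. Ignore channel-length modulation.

In saturation I_D = ½ k_n (V_GS − V_th)², so V_GS − V_th = √(2 I_D / k_n) = √(2 × 4.54 / 7.95) = 1.07 V.
V_GS = 0.525 + 1.07 = 1.59 V.

V_GS = 1.59 V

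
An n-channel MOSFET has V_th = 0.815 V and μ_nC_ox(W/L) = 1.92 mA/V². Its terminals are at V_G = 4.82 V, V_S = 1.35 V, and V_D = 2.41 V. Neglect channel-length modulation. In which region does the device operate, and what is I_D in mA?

V_GS = V_G − V_S = 4.82 − 1.35 = 3.47 V; V_DS = V_D − V_S = 2.41 − 1.35 = 1.06 V.
V_ov = V_GS − V_th = 3.47 − 0.815 = 2.66 V.
Since V_DS = 1.06 V < V_ov = 2.66 V, the device is in the triode region.
I_D = k_n [V_ov · V_DS − ½ V_DS²] = 1.92 × [2.66 × 1.06 − 0.5 × 1.06²] = 4.32 mA.

Triode; I_D = 4.32 mA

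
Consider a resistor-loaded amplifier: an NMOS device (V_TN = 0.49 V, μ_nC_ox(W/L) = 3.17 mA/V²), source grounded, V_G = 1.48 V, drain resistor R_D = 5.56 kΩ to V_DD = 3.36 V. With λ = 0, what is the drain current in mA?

V_GS = V_G = 1.48 V, so V_ov = 1.48 − 0.49 = 0.99 V.
Assume saturation: I_D = ½ k_n V_ov² = 0.5 × 3.17 × 0.99² = 1.55 mA, giving V_DS = V_DD − I_D R_D = 3.36 − 1.55 × 5.56 = -5.28 V.
But -5.28 V < V_ov = 0.99 V, so the device is actually in triode.
In triode I_D = k_n[V_ov V_DS − ½ V_DS²] and I_D = (V_DD − V_DS)/R_D. Equating: 8.81 V_DS² − 18.45 V_DS + 3.36 = 0, giving V_DS = 0.202 V (the root below V_ov).
I_D = (3.36 − 0.202) / 5.56 = 0.568 mA.

I_D = 0.568 mA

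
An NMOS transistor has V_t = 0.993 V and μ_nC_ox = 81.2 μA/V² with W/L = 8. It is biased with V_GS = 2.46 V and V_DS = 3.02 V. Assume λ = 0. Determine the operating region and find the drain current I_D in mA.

k_n = μ_nC_ox · (W/L) = 0.6496 mA/V².
V_ov = V_GS − V_t = 2.46 − 0.993 = 1.47 V.
Since V_DS = 3.02 V ≥ V_ov = 1.47 V, the device is in saturation.
I_D = ½ k_n V_ov² = 0.5 × 0.6496 × 1.47² = 0.699 mA.

Saturation; I_D = 0.699 mA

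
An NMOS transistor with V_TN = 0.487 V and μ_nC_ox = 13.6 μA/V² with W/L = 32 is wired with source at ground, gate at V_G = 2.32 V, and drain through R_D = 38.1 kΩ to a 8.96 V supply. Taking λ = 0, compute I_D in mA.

V_GS = V_G = 2.32 V, so V_ov = 2.32 − 0.487 = 1.83 V.
k_n = μ_nC_ox · (W/L) = 0.4352 mA/V².
Assume saturation: I_D = ½ k_n V_ov² = 0.5 × 0.4352 × 1.83² = 0.731 mA, giving V_DS = V_DD − I_D R_D = 8.96 − 0.731 × 38.1 = -18.9 V.
But -18.9 V < V_ov = 1.83 V, so the device is actually in triode.
In triode I_D = k_n[V_ov V_DS − ½ V_DS²] and I_D = (V_DD − V_DS)/R_D. Equating: 8.29 V_DS² − 31.39 V_DS + 8.96 = 0, giving V_DS = 0.311 V (the root below V_ov).
I_D = (8.96 − 0.311) / 38.1 = 0.227 mA.

I_D = 0.227 mA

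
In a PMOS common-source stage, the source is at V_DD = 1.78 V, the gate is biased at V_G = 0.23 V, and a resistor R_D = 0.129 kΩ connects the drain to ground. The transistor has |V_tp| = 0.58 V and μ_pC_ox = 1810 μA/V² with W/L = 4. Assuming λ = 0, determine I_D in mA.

V_SG = V_DD − V_G = 1.78 − 0.23 = 1.55 V, so V_ov = 1.55 − 0.58 = 0.97 V.
k_p = μ_pC_ox · (W/L) = 7.24 mA/V².
Assume saturation: I_D = ½ k_p V_ov² = 0.5 × 7.24 × 0.97² = 3.41 mA, giving V_SD = V_DD − I_D R_D = 1.78 − 3.41 × 0.129 = 1.34 V.
V_SD = 1.34 V ≥ V_ov = 0.97 V, confirming saturation.

I_D = 3.41 mA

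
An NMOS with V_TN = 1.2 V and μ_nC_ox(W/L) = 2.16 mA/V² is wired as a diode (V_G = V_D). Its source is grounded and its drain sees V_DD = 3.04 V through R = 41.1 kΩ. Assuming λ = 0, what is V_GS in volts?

With gate tied to drain, V_GS = V_DS ≥ V_GS − V_TN, so the device is in saturation.
KCL at the drain: ½ k_n (V_GS − V_TN)² = (V_DD − V_GS)/R.
Let x = V_GS − 1.2. Then 44.4 x² + x − 1.84 = 0, giving x = 0.193 V (positive root), so V_GS = 1.39 V.
I_D = (V_DD − V_GS)/R = (3.04 − 1.39) / 41.1 = 0.0401 mA.

V_GS = 1.39 V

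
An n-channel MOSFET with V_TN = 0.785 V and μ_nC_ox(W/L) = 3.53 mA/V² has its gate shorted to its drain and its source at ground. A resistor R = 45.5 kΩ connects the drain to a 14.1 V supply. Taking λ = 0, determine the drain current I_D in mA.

With gate tied to drain, V_GS = V_DS ≥ V_GS − V_TN, so the device is in saturation.
KCL at the drain: ½ k_n (V_GS − V_TN)² = (V_DD − V_GS)/R.
Let x = V_GS − 0.785. Then 80.3 x² + x − 13.31 = 0, giving x = 0.401 V (positive root), so V_GS = 1.19 V.
I_D = (V_DD − V_GS)/R = (14.1 − 1.19) / 45.5 = 0.284 mA.

I_D = 0.284 mA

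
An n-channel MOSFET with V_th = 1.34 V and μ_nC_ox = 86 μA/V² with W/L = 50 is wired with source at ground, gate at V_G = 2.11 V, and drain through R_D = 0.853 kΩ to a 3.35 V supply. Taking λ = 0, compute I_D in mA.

V_GS = V_G = 2.11 V, so V_ov = 2.11 − 1.34 = 0.77 V.
k_n = μ_nC_ox · (W/L) = 4.3 mA/V².
Assume saturation: I_D = ½ k_n V_ov² = 0.5 × 4.3 × 0.77² = 1.27 mA, giving V_DS = V_DD − I_D R_D = 3.35 − 1.27 × 0.853 = 2.26 V.
V_DS = 2.26 V ≥ V_ov = 0.77 V, confirming saturation.

I_D = 1.27 mA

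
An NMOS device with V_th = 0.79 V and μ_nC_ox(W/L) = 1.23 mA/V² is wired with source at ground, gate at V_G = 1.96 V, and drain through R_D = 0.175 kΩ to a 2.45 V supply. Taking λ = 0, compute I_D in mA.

V_GS = V_G = 1.96 V, so V_ov = 1.96 − 0.79 = 1.17 V.
Assume saturation: I_D = ½ k_n V_ov² = 0.5 × 1.23 × 1.17² = 0.842 mA, giving V_DS = V_DD − I_D R_D = 2.45 − 0.842 × 0.175 = 2.3 V.
V_DS = 2.3 V ≥ V_ov = 1.17 V, confirming saturation.

I_D = 0.842 mA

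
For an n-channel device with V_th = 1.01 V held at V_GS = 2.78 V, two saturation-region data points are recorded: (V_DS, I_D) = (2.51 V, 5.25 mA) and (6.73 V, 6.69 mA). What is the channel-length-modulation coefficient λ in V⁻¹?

With V_GS fixed, I_D ∝ (1 + λ V_DS) in saturation, so I_D2/I_D1 = (1 + λ V_DS2)/(1 + λ V_DS1).
6.69/5.25 = 1.274 = (1 + 6.73 λ)/(1 + 2.51 λ).
Solving: λ (I_D1 V_DS2 − I_D2 V_DS1) = I_D2 − I_D1, so λ = (6.69 − 5.25) / (5.25 × 6.73 − 6.69 × 2.51) = 1.44 / 18.5 = 0.0777 V⁻¹.

λ = 0.0777 V⁻¹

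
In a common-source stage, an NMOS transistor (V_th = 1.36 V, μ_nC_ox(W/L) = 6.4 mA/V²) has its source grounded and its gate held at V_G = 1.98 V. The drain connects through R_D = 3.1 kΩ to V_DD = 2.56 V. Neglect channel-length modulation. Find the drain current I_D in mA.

I_D = 0.751 mA

V_GS = V_G = 1.98 V, so V_ov = 1.98 − 1.36 = 0.62 V.
Assume saturation: I_D = ½ k_n V_ov² = 0.5 × 6.4 × 0.62² = 1.23 mA, giving V_DS = V_DD − I_D R_D = 2.56 − 1.23 × 3.1 = -1.25 V.
But -1.25 V < V_ov = 0.62 V, so the device is actually in triode.
In triode I_D = k_n[V_ov V_DS − ½ V_DS²] and I_D = (V_DD − V_DS)/R_D. Equating: 9.92 V_DS² − 13.3 V_DS + 2.56 = 0, giving V_DS = 0.233 V (the root below V_ov).
I_D = (2.56 − 0.233) / 3.1 = 0.751 mA.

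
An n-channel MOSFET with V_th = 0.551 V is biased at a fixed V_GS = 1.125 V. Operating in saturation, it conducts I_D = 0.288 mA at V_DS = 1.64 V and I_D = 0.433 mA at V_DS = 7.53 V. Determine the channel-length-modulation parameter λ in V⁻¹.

With V_GS fixed, I_D ∝ (1 + λ V_DS) in saturation, so I_D2/I_D1 = (1 + λ V_DS2)/(1 + λ V_DS1).
0.433/0.288 = 1.503 = (1 + 7.53 λ)/(1 + 1.64 λ).
Solving: λ (I_D1 V_DS2 − I_D2 V_DS1) = I_D2 − I_D1, so λ = (0.433 − 0.288) / (0.288 × 7.53 − 0.433 × 1.64) = 0.145 / 1.46 = 0.0994 V⁻¹.

λ = 0.0994 V⁻¹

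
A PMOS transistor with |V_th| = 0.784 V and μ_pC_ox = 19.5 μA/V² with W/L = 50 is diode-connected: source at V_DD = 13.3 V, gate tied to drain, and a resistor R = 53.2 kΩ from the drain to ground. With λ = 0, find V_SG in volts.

V_SG = 1.46 V

With gate tied to drain, V_SG = V_SD ≥ V_SG − |V_th|, so the device is in saturation.
k_p = μ_pC_ox · (W/L) = 0.975 mA/V².
KCL at the drain: ½ k_p (V_SG − |V_th|)² = (V_DD − V_SG)/R.
Let x = V_SG − 0.784. Then 25.9 x² + x − 12.52 = 0, giving x = 0.676 V (positive root), so V_SG = 1.46 V.
I_D = (V_DD − V_SG)/R = (13.3 − 1.46) / 53.2 = 0.223 mA.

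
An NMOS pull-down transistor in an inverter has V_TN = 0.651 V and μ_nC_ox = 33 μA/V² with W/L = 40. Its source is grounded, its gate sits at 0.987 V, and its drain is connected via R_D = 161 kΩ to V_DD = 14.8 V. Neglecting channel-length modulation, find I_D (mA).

I_D = 0.0745 mA

V_GS = V_G = 0.987 V, so V_ov = 0.987 − 0.651 = 0.336 V.
k_n = μ_nC_ox · (W/L) = 1.32 mA/V².
Assume saturation: I_D = ½ k_n V_ov² = 0.5 × 1.32 × 0.336² = 0.0745 mA, giving V_DS = V_DD − I_D R_D = 14.8 − 0.0745 × 161 = 2.8 V.
V_DS = 2.8 V ≥ V_ov = 0.336 V, confirming saturation.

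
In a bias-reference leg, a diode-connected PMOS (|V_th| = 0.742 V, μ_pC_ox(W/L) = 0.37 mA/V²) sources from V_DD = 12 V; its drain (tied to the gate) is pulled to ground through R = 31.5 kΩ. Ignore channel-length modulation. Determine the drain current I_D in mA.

With gate tied to drain, V_SG = V_SD ≥ V_SG − |V_th|, so the device is in saturation.
KCL at the drain: ½ k_p (V_SG − |V_th|)² = (V_DD − V_SG)/R.
Let x = V_SG − 0.742. Then 5.83 x² + x − 11.26 = 0, giving x = 1.31 V (positive root), so V_SG = 2.05 V.
I_D = (V_DD − V_SG)/R = (12 − 2.05) / 31.5 = 0.316 mA.

I_D = 0.316 mA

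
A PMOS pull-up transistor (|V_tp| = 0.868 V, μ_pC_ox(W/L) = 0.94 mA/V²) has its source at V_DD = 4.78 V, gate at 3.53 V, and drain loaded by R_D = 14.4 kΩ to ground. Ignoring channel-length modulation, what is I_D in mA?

I_D = 0.0686 mA

V_SG = V_DD − V_G = 4.78 − 3.53 = 1.25 V, so V_ov = 1.25 − 0.868 = 0.382 V.
Assume saturation: I_D = ½ k_p V_ov² = 0.5 × 0.94 × 0.382² = 0.0686 mA, giving V_SD = V_DD − I_D R_D = 4.78 − 0.0686 × 14.4 = 3.79 V.
V_SD = 3.79 V ≥ V_ov = 0.382 V, confirming saturation.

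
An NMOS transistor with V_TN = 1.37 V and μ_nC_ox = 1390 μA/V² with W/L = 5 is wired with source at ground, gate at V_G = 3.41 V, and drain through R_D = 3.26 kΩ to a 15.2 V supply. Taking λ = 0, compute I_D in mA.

V_GS = V_G = 3.41 V, so V_ov = 3.41 − 1.37 = 2.04 V.
k_n = μ_nC_ox · (W/L) = 6.95 mA/V².
Assume saturation: I_D = ½ k_n V_ov² = 0.5 × 6.95 × 2.04² = 14.5 mA, giving V_DS = V_DD − I_D R_D = 15.2 − 14.5 × 3.26 = -31.9 V.
But -31.9 V < V_ov = 2.04 V, so the device is actually in triode.
In triode I_D = k_n[V_ov V_DS − ½ V_DS²] and I_D = (V_DD − V_DS)/R_D. Equating: 11.3 V_DS² − 47.22 V_DS + 15.2 = 0, giving V_DS = 0.352 V (the root below V_ov).
I_D = (15.2 − 0.352) / 3.26 = 4.55 mA.

I_D = 4.55 mA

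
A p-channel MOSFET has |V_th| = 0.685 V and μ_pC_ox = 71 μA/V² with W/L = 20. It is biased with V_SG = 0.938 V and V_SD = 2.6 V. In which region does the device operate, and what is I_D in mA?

k_p = μ_pC_ox · (W/L) = 1.42 mA/V².
V_ov = V_SG − |V_th| = 0.938 − 0.685 = 0.253 V.
Since V_SD = 2.6 V ≥ V_ov = 0.253 V, the device is in saturation.
I_D = ½ k_p V_ov² = 0.5 × 1.42 × 0.253² = 0.0454 mA.

Saturation; I_D = 0.0454 mA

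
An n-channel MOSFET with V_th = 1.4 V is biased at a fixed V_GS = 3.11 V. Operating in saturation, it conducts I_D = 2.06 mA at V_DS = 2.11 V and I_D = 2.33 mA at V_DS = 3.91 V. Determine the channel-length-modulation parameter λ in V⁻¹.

With V_GS fixed, I_D ∝ (1 + λ V_DS) in saturation, so I_D2/I_D1 = (1 + λ V_DS2)/(1 + λ V_DS1).
2.33/2.06 = 1.131 = (1 + 3.91 λ)/(1 + 2.11 λ).
Solving: λ (I_D1 V_DS2 − I_D2 V_DS1) = I_D2 − I_D1, so λ = (2.33 − 2.06) / (2.06 × 3.91 − 2.33 × 2.11) = 0.27 / 3.14 = 0.086 V⁻¹.

λ = 0.0860 V⁻¹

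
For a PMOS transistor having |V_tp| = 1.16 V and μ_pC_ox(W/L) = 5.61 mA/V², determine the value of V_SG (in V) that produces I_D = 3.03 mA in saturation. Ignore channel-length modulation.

V_SG = 2.20 V

In saturation I_D = ½ k_p (V_SG − |V_tp|)², so V_SG − |V_tp| = √(2 I_D / k_p) = √(2 × 3.03 / 5.61) = 1.04 V.
V_SG = 1.16 + 1.04 = 2.2 V.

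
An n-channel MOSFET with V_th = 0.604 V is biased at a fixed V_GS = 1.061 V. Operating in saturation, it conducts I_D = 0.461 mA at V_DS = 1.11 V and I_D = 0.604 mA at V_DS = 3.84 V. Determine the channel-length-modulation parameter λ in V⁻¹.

With V_GS fixed, I_D ∝ (1 + λ V_DS) in saturation, so I_D2/I_D1 = (1 + λ V_DS2)/(1 + λ V_DS1).
0.604/0.461 = 1.31 = (1 + 3.84 λ)/(1 + 1.11 λ).
Solving: λ (I_D1 V_DS2 − I_D2 V_DS1) = I_D2 − I_D1, so λ = (0.604 − 0.461) / (0.461 × 3.84 − 0.604 × 1.11) = 0.143 / 1.1 = 0.13 V⁻¹.

λ = 0.130 V⁻¹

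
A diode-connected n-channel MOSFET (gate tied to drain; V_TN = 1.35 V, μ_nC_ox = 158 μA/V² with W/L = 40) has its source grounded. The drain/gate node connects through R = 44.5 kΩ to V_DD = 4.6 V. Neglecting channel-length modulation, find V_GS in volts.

V_GS = 1.50 V

With gate tied to drain, V_GS = V_DS ≥ V_GS − V_TN, so the device is in saturation.
k_n = μ_nC_ox · (W/L) = 6.32 mA/V².
KCL at the drain: ½ k_n (V_GS − V_TN)² = (V_DD − V_GS)/R.
Let x = V_GS − 1.35. Then 141 x² + x − 3.25 = 0, giving x = 0.149 V (positive root), so V_GS = 1.5 V.
I_D = (V_DD − V_GS)/R = (4.6 − 1.5) / 44.5 = 0.0697 mA.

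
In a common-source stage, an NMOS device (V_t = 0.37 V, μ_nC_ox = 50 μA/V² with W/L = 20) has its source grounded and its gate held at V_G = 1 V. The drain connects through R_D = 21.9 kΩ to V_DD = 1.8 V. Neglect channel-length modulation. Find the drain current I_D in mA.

V_GS = V_G = 1 V, so V_ov = 1 − 0.37 = 0.63 V.
k_n = μ_nC_ox · (W/L) = 1 mA/V².
Assume saturation: I_D = ½ k_n V_ov² = 0.5 × 1 × 0.63² = 0.198 mA, giving V_DS = V_DD − I_D R_D = 1.8 − 0.198 × 21.9 = -2.55 V.
But -2.55 V < V_ov = 0.63 V, so the device is actually in triode.
In triode I_D = k_n[V_ov V_DS − ½ V_DS²] and I_D = (V_DD − V_DS)/R_D. Equating: 10.9 V_DS² − 14.8 V_DS + 1.8 = 0, giving V_DS = 0.135 V (the root below V_ov).
I_D = (1.8 − 0.135) / 21.9 = 0.076 mA.

I_D = 0.0760 mA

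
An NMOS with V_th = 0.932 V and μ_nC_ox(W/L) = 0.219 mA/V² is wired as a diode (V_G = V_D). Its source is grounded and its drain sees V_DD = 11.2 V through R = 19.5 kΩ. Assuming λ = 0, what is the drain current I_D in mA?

I_D = 0.425 mA

With gate tied to drain, V_GS = V_DS ≥ V_GS − V_th, so the device is in saturation.
KCL at the drain: ½ k_n (V_GS − V_th)² = (V_DD − V_GS)/R.
Let x = V_GS − 0.932. Then 2.14 x² + x − 10.27 = 0, giving x = 1.97 V (positive root), so V_GS = 2.9 V.
I_D = (V_DD − V_GS)/R = (11.2 − 2.9) / 19.5 = 0.425 mA.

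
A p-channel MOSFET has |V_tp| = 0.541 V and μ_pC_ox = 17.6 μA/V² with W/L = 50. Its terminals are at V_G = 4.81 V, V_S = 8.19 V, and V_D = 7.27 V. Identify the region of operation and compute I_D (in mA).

V_SG = V_S − V_G = 8.19 − 4.81 = 3.38 V; V_SD = V_S − V_D = 8.19 − 7.27 = 0.92 V.
k_p = μ_pC_ox · (W/L) = 0.88 mA/V².
V_ov = V_SG − |V_tp| = 3.38 − 0.541 = 2.84 V.
Since V_SD = 0.92 V < V_ov = 2.84 V, the device is in the triode region.
I_D = k_p [V_ov · V_SD − ½ V_SD²] = 0.88 × [2.84 × 0.92 − 0.5 × 0.92²] = 1.93 mA.

Triode; I_D = 1.93 mA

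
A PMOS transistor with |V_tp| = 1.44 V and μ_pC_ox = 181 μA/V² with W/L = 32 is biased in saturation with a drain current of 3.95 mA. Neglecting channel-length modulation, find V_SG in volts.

V_SG = 2.61 V

k_p = μ_pC_ox · (W/L) = 5.792 mA/V².
In saturation I_D = ½ k_p (V_SG − |V_tp|)², so V_SG − |V_tp| = √(2 I_D / k_p) = √(2 × 3.95 / 5.792) = 1.17 V.
V_SG = 1.44 + 1.17 = 2.61 V.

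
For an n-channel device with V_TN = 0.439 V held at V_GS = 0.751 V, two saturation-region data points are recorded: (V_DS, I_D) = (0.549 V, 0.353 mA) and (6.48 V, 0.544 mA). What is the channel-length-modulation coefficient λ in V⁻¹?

λ = 0.0960 V⁻¹

With V_GS fixed, I_D ∝ (1 + λ V_DS) in saturation, so I_D2/I_D1 = (1 + λ V_DS2)/(1 + λ V_DS1).
0.544/0.353 = 1.541 = (1 + 6.48 λ)/(1 + 0.549 λ).
Solving: λ (I_D1 V_DS2 − I_D2 V_DS1) = I_D2 − I_D1, so λ = (0.544 − 0.353) / (0.353 × 6.48 − 0.544 × 0.549) = 0.191 / 1.99 = 0.096 V⁻¹.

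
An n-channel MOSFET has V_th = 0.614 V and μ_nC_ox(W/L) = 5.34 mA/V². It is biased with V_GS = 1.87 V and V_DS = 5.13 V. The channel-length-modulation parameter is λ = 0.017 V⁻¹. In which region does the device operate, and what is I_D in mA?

V_ov = V_GS − V_th = 1.87 − 0.614 = 1.26 V.
Since V_DS = 5.13 V ≥ V_ov = 1.26 V, the device is in saturation.
I_D = ½ k_n V_ov² (1 + λ V_DS) = 0.5 × 5.34 × 1.26² × (1 + 0.017 × 5.13) = 4.58 mA.

Saturation; I_D = 4.58 mA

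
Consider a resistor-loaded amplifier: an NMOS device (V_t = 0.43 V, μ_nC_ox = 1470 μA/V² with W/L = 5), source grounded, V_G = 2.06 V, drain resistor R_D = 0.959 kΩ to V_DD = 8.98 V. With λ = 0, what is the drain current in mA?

I_D = 8.32 mA

V_GS = V_G = 2.06 V, so V_ov = 2.06 − 0.43 = 1.63 V.
k_n = μ_nC_ox · (W/L) = 7.35 mA/V².
Assume saturation: I_D = ½ k_n V_ov² = 0.5 × 7.35 × 1.63² = 9.76 mA, giving V_DS = V_DD − I_D R_D = 8.98 − 9.76 × 0.959 = -0.384 V.
But -0.384 V < V_ov = 1.63 V, so the device is actually in triode.
In triode I_D = k_n[V_ov V_DS − ½ V_DS²] and I_D = (V_DD − V_DS)/R_D. Equating: 3.52 V_DS² − 12.49 V_DS + 8.98 = 0, giving V_DS = 1 V (the root below V_ov).
I_D = (8.98 − 1) / 0.959 = 8.32 mA.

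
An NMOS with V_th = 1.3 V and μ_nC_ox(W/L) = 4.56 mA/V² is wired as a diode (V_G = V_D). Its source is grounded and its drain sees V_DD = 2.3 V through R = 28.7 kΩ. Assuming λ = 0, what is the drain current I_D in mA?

With gate tied to drain, V_GS = V_DS ≥ V_GS − V_th, so the device is in saturation.
KCL at the drain: ½ k_n (V_GS − V_th)² = (V_DD − V_GS)/R.
Let x = V_GS − 1.3. Then 65.4 x² + x − 1 = 0, giving x = 0.116 V (positive root), so V_GS = 1.42 V.
I_D = (V_DD − V_GS)/R = (2.3 − 1.42) / 28.7 = 0.0308 mA.

I_D = 0.0308 mA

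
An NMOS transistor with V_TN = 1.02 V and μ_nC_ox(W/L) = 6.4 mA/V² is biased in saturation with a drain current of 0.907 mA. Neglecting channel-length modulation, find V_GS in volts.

V_GS = 1.55 V

In saturation I_D = ½ k_n (V_GS − V_TN)², so V_GS − V_TN = √(2 I_D / k_n) = √(2 × 0.907 / 6.4) = 0.532 V.
V_GS = 1.02 + 0.532 = 1.55 V.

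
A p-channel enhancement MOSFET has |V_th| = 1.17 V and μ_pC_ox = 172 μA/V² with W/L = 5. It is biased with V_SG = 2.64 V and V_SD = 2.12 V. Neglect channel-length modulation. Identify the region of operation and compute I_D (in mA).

Saturation; I_D = 0.929 mA

k_p = μ_pC_ox · (W/L) = 0.86 mA/V².
V_ov = V_SG − |V_th| = 2.64 − 1.17 = 1.47 V.
Since V_SD = 2.12 V ≥ V_ov = 1.47 V, the device is in saturation.
I_D = ½ k_p V_ov² = 0.5 × 0.86 × 1.47² = 0.929 mA.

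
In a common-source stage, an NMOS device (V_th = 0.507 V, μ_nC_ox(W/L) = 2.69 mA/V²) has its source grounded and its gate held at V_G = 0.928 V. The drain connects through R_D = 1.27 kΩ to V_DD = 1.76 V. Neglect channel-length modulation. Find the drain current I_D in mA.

I_D = 0.238 mA

V_GS = V_G = 0.928 V, so V_ov = 0.928 − 0.507 = 0.421 V.
Assume saturation: I_D = ½ k_n V_ov² = 0.5 × 2.69 × 0.421² = 0.238 mA, giving V_DS = V_DD − I_D R_D = 1.76 − 0.238 × 1.27 = 1.46 V.
V_DS = 1.46 V ≥ V_ov = 0.421 V, confirming saturation.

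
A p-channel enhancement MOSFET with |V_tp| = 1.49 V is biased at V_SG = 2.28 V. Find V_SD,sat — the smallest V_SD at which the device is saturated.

The boundary between triode and saturation is V_SD = V_SG − |V_tp| = V_ov.
V_ov = 2.28 − 1.49 = 0.79 V.

V_SD,sat = 0.790 V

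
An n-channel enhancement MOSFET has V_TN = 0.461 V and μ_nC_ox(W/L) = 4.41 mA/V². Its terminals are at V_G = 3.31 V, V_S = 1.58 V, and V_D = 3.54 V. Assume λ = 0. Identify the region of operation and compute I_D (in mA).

V_GS = V_G − V_S = 3.31 − 1.58 = 1.73 V; V_DS = V_D − V_S = 3.54 − 1.58 = 1.96 V.
V_ov = V_GS − V_TN = 1.73 − 0.461 = 1.27 V.
Since V_DS = 1.96 V ≥ V_ov = 1.27 V, the device is in saturation.
I_D = ½ k_n V_ov² = 0.5 × 4.41 × 1.27² = 3.55 mA.

Saturation; I_D = 3.55 mA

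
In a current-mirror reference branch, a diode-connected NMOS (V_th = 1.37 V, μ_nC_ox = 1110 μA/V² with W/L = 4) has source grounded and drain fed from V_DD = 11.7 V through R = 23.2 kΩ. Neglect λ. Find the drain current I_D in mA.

With gate tied to drain, V_GS = V_DS ≥ V_GS − V_th, so the device is in saturation.
k_n = μ_nC_ox · (W/L) = 4.44 mA/V².
KCL at the drain: ½ k_n (V_GS − V_th)² = (V_DD − V_GS)/R.
Let x = V_GS − 1.37. Then 51.5 x² + x − 10.33 = 0, giving x = 0.438 V (positive root), so V_GS = 1.81 V.
I_D = (V_DD − V_GS)/R = (11.7 − 1.81) / 23.2 = 0.426 mA.

I_D = 0.426 mA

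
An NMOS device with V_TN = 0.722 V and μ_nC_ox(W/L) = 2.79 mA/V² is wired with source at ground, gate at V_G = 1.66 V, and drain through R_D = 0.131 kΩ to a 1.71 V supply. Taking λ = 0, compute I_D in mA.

V_GS = V_G = 1.66 V, so V_ov = 1.66 − 0.722 = 0.938 V.
Assume saturation: I_D = ½ k_n V_ov² = 0.5 × 2.79 × 0.938² = 1.23 mA, giving V_DS = V_DD − I_D R_D = 1.71 − 1.23 × 0.131 = 1.55 V.
V_DS = 1.55 V ≥ V_ov = 0.938 V, confirming saturation.

I_D = 1.23 mA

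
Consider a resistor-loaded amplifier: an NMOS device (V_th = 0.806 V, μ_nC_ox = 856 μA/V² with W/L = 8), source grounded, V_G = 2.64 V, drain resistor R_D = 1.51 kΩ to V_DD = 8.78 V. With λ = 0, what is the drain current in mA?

V_GS = V_G = 2.64 V, so V_ov = 2.64 − 0.806 = 1.83 V.
k_n = μ_nC_ox · (W/L) = 6.848 mA/V².
Assume saturation: I_D = ½ k_n V_ov² = 0.5 × 6.848 × 1.83² = 11.5 mA, giving V_DS = V_DD − I_D R_D = 8.78 − 11.5 × 1.51 = -8.61 V.
But -8.61 V < V_ov = 1.83 V, so the device is actually in triode.
In triode I_D = k_n[V_ov V_DS − ½ V_DS²] and I_D = (V_DD − V_DS)/R_D. Equating: 5.17 V_DS² − 19.96 V_DS + 8.78 = 0, giving V_DS = 0.506 V (the root below V_ov).
I_D = (8.78 − 0.506) / 1.51 = 5.48 mA.

I_D = 5.48 mA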